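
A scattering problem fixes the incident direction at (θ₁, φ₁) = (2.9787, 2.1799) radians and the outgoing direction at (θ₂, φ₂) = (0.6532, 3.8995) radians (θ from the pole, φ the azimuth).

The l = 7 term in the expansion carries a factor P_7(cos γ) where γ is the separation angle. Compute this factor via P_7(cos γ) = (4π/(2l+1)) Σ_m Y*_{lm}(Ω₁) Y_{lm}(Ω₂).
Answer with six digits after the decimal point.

0.232782

Addition theorem: P_7(cos γ) = (4π/15) Σ_m Y*_{lm}(Ω₁) Y_{lm}(Ω₂), m = −7…7:
  m=-7: (-0.000001+0.000001i) × (-0.008556-0.012697i) = +0.000000+0.000000i  (running Σ = +0.000000+0.000000i)
  m=-6: (-0.000029-0.000016i) × (-0.012291+0.073841i) = +0.000002-0.000002i  (running Σ = +0.000002-0.000002i)
  m=-5: (-0.000046-0.000478i) × (+0.174592-0.132160i) = -0.000071-0.000077i  (running Σ = -0.000070-0.000079i)
  m=-4: (+0.003684-0.003136i) × (-0.410783-0.045354i) = -0.001655+0.001121i  (running Σ = -0.001725+0.001042i)
  m=-3: (+0.033919+0.008897i) × (+0.293007+0.345812i) = +0.006862+0.014336i  (running Σ = +0.005137+0.015378i)
  m=-2: (+0.060953+0.165649i) × (+0.006313-0.114704i) = +0.019385-0.005946i  (running Σ = +0.024522+0.009432i)
  m=-1: (-0.315163+0.451791i) × (+0.257415-0.243637i) = +0.028945+0.193083i  (running Σ = +0.053468+0.202516i)
  m=0: (-0.722468-0.000000i) × (-0.236589+0.000000i) = +0.170928+0.000000i  (running Σ = +0.224396+0.202516i)
  m=1: (+0.315163+0.451791i) × (-0.257415-0.243637i) = +0.028945-0.193083i  (running Σ = +0.253341+0.009432i)
  m=2: (+0.060953-0.165649i) × (+0.006313+0.114704i) = +0.019385+0.005946i  (running Σ = +0.272727+0.015378i)
  m=3: (-0.033919+0.008897i) × (-0.293007+0.345812i) = +0.006862-0.014336i  (running Σ = +0.279589+0.001042i)
  m=4: (+0.003684+0.003136i) × (-0.410783+0.045354i) = -0.001655-0.001121i  (running Σ = +0.277933-0.000079i)
  m=5: (+0.000046-0.000478i) × (-0.174592-0.132160i) = -0.000071+0.000077i  (running Σ = +0.277862-0.000002i)
  m=6: (-0.000029+0.000016i) × (-0.012291-0.073841i) = +0.000002+0.000002i  (running Σ = +0.277864+0.000000i)
  m=7: (+0.000001+0.000001i) × (+0.008556-0.012697i) = +0.000000-0.000000i  (running Σ = +0.277864-0.000000i)
Accumulated sum +0.277864-0.000000i; after 4π/(2l+1) scaling, +0.232782-0.000000i ⇒ P_7 = 0.232782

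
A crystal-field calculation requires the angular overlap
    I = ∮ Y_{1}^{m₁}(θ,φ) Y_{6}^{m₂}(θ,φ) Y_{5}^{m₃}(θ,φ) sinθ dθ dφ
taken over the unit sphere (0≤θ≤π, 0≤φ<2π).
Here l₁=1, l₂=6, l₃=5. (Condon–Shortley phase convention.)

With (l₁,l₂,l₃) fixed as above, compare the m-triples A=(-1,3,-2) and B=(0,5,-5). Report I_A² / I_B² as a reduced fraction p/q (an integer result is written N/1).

36/11

Shared (l₁,l₂,l₃)=(1,6,5): N and (l;000)² cancel in I_A²/I_B².
A: Δ = 2!·0!·10!/13! = 1/858; Racah Σ t=2..2: t=2:+1/60480 = 1/60480; ⇒ 3j(1 6 5; -1 3 -2)² = 6/143, sgn -1
B: Δ = 2!·0!·10!/13! = 1/858; Racah Σ t=1..1: t=1:−1/3628800 = -1/3628800; ⇒ 3j(1 6 5; 0 5 -5)² = 1/78, sgn -1
I_A²/I_B² = (6/143)/(1/78) = 36/11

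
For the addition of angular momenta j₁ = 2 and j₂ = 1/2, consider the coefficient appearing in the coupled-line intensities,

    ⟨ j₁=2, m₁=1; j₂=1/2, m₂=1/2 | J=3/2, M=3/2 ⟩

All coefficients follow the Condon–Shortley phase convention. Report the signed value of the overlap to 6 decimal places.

−√(1/5) = -0.447214

triangle: 1!×3!×0!/5! = 6/120
(j±m)!: 3!×1!×1!×0!×3!×0! = 36
prefactor² = (2J+1)×Δ×N² = 36/5
  k=1: −1/(1!×0!×0!×0!×3!×0!) = -1/6
Σ = -1/6  ⇒  CG² = 36/5×(-1/6)² = 1/5
CG = −√(1/5) = -0.447214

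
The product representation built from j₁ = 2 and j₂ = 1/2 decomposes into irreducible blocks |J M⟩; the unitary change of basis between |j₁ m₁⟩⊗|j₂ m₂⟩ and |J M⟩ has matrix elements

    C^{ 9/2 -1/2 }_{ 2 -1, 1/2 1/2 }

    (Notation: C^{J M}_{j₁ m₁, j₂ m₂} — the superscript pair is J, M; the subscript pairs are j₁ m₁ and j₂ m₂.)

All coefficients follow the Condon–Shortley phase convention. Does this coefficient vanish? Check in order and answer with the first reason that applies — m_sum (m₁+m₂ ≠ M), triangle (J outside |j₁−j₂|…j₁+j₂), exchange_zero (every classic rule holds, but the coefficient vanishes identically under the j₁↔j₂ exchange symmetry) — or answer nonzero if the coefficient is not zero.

m-sum: m₁+m₂ = -1+1/2 = -1/2, M = -1/2  ✓
triangle: need |j₁−j₂| ≤ J ≤ j₁+j₂, i.e. J ∈ [3/2, 5/2]; J = 9/2 is outside ✗ ⇒ coefficient is 0

triangle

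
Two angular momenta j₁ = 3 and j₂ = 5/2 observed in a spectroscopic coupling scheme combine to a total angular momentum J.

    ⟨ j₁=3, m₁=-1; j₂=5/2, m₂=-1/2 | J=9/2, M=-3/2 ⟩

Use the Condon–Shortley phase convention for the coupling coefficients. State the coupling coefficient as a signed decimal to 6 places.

j₁+j₂−J=1  J+j₁−j₂=5  J−j₁+j₂=4  j₁+j₂+J+1=11
(j₁±m₁, j₂±m₂, J±M) = (2,4,2,3,3,6)
P² = 138240/77
sum k=0..1:
  [0] +1/96 = 1/96
  [1] −1/72 = -1/72
S = -1/288
C² = P²·S² = 5/231 ; C = -0.147122

-0.147122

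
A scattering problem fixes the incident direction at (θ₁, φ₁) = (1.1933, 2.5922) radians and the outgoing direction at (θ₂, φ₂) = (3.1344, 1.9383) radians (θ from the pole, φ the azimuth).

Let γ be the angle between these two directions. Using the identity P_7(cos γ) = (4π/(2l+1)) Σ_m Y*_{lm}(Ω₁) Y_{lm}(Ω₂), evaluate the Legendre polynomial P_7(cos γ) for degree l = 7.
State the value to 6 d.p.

0.102459

Term-by-term m-sum for l=7 (normalisation 4π/15 = 0.837758):
  m=-7: Y*=+0.228608-0.194183i  Y=+0.000000-0.000000i  product -0.000000-0.000000i
  m=-6: Y*=-0.439688+0.068596i  Y=-0.000000-0.000000i  product +0.000000+0.000000i
  m=-5: Y*=+0.180157+0.075031i  Y=-0.000000+0.000000i  product -0.000000-0.000000i
  m=-4: Y*=+0.146172+0.201844i  Y=-0.000000+0.000000i  product -0.000000+0.000000i
  m=-3: Y*=-0.022859-0.294818i  Y=+0.000003+0.000001i  product +0.000000-0.000001i
  m=-2: Y*=+0.061060-0.119609i  Y=+0.000288-0.000260i  product -0.000014-0.000050i
  m=-1: Y*=-0.267387+0.163713i  Y=-0.010560-0.027430i  product +0.007314+0.005606i
  m=+0: Y*=-0.098648-0.000000i  Y=-1.091757+0.000000i  product +0.107700+0.000000i
  m=+1: Y*=+0.267387+0.163713i  Y=+0.010560-0.027430i  product +0.007314-0.005606i
  m=+2: Y*=+0.061060+0.119609i  Y=+0.000288+0.000260i  product -0.000014+0.000050i
  m=+3: Y*=+0.022859-0.294818i  Y=-0.000003+0.000001i  product +0.000000+0.000001i
  m=+4: Y*=+0.146172-0.201844i  Y=-0.000000-0.000000i  product -0.000000-0.000000i
  m=+5: Y*=-0.180157+0.075031i  Y=+0.000000+0.000000i  product -0.000000+0.000000i
  m=+6: Y*=-0.439688-0.068596i  Y=-0.000000+0.000000i  product +0.000000-0.000000i
  m=+7: Y*=-0.228608-0.194183i  Y=-0.000000-0.000000i  product -0.000000+0.000000i
Σ over m = +0.122302-0.000000i; ×(4π/15) → +0.102459-0.000000i. Real part: 0.102459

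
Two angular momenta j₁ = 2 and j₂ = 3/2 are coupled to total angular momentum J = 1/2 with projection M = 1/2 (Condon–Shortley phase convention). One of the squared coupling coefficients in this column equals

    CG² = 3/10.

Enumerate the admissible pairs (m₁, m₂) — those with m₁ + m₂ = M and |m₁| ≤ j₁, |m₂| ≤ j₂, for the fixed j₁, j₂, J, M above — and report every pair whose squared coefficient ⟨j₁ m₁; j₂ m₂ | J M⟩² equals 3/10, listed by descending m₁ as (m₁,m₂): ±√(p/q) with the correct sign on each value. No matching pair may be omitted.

Admissible pairs with m₁+m₂ = M = 1/2: (-1,3/2), (0,1/2), (1,-1/2), (2,-3/2)
  (m₁,m₂)=(2,-3/2): CG² = 2/5, CG = +√(2/5)
  (m₁,m₂)=(1,-1/2): CG² = 3/10, CG = −√(3/10)   ← matches the target
  (m₁,m₂)=(0,1/2): CG² = 1/5, CG = +√(1/5)
  (m₁,m₂)=(-1,3/2): CG² = 1/10, CG = −√(1/10)
Pairs with CG² = 3/10: (1,-1/2): −√(3/10)

(1,-1/2): −√(3/10)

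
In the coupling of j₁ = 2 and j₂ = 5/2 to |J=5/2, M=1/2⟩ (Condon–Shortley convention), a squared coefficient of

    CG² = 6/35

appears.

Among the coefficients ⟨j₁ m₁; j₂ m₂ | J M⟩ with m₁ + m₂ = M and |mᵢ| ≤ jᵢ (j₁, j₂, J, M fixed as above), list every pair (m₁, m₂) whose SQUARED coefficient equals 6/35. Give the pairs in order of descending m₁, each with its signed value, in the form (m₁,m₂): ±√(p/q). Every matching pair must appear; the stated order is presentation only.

(-1,3/2): +√(6/35)

Admissible pairs with m₁+m₂ = M = 1/2: (-2,5/2), (-1,3/2), (0,1/2), (1,-1/2), (2,-3/2)
  (m₁,m₂)=(2,-3/2): CG² = 27/70, CG = +√(27/70)
  (m₁,m₂)=(1,-1/2): CG² = 0/1, CG = 0
  (m₁,m₂)=(0,1/2): CG² = 8/35, CG = −√(8/35)
  (m₁,m₂)=(-1,3/2): CG² = 6/35, CG = +√(6/35)   ← matches the target
  (m₁,m₂)=(-2,5/2): CG² = 3/14, CG = +√(3/14)
Pairs with CG² = 6/35: (-1,3/2): +√(6/35)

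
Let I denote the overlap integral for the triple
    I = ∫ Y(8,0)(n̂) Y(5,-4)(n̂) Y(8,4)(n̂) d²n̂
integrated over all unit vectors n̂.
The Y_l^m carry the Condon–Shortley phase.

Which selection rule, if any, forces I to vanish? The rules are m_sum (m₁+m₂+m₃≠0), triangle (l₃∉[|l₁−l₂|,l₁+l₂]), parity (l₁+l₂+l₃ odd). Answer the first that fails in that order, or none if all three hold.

azimuthal sum: 0 − 4 + 4 = 0  ✓
3 ≤ 8 ≤ 13 (triangle on l)  ✓
L = 8 + 5 + 8 = 21 (odd)  ✗

parity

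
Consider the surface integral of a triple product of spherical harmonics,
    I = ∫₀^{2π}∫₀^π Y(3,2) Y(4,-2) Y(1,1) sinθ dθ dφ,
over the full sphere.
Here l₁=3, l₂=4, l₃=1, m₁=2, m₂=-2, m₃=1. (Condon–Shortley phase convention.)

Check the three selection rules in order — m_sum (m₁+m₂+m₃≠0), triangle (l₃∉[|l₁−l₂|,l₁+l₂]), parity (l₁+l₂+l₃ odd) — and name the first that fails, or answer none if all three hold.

Σmᵢ = 1  ✗
l₃∈[|l₁−l₂|,l₁+l₂]=[1,7], have l₃=1
Σlᵢ = 8 ⇒ even

m_sum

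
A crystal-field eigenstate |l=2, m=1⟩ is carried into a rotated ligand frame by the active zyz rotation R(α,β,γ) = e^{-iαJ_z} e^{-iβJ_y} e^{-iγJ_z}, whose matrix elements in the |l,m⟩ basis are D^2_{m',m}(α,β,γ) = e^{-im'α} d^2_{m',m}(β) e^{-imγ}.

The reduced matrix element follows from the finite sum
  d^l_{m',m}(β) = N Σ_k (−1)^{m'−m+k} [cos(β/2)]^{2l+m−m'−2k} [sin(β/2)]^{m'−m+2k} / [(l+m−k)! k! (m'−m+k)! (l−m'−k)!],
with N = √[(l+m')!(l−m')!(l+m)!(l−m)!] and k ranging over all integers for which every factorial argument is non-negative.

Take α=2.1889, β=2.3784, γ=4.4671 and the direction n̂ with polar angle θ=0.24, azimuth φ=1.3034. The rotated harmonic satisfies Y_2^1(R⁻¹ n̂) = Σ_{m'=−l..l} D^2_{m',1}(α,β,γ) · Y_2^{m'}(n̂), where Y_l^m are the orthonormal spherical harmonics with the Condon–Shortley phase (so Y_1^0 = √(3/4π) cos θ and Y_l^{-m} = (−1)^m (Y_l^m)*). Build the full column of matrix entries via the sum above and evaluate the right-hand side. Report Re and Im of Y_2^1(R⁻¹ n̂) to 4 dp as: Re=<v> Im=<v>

Need the full column D^2_{m',1} for m'=−2..2 at α=2.1889, β=2.3784, γ=4.4671.
cos(β/2)=0.372402, sin(β/2)=0.928071
d^2_{-2,1}: single k=3 term ⇒ +0.595370;  D = +0.592997-0.053096i
d^2_{-1,1}: k∈[2..3] ⇒ +0.358351 -0.741866 = -0.383515;  D = +0.249232+0.291491i
d^2_{0,1}: k∈[1..2] ⇒ +0.117407 -0.729176 = -0.611769;  D = +0.148560-0.593457i
d^2_{1,1}: k∈[0..1] ⇒ +0.019233 -0.358351 = -0.339118;  D = -0.315823+0.123520i
d^2_{2,1}: single k=0 term ⇒ -0.095863;  D = +0.080192+0.052525i
Y_2^{m'}(θ=0.24,φ=1.3034) and Σ D·Y over m':
  (+0.5930-0.0531i)·(-0.0188-0.0111i)  (+0.2492+0.2915i)·(+0.0471-0.1720i)  (+0.1486-0.5935i)·(+0.5773+0.0000i)  (-0.3158+0.1235i)·(-0.0471-0.1720i)  (+0.0802+0.0525i)·(-0.0188+0.0111i)
Y_2^1(R⁻¹ n̂) = +0.169978-0.328937i

Re=0.1700 Im=-0.3289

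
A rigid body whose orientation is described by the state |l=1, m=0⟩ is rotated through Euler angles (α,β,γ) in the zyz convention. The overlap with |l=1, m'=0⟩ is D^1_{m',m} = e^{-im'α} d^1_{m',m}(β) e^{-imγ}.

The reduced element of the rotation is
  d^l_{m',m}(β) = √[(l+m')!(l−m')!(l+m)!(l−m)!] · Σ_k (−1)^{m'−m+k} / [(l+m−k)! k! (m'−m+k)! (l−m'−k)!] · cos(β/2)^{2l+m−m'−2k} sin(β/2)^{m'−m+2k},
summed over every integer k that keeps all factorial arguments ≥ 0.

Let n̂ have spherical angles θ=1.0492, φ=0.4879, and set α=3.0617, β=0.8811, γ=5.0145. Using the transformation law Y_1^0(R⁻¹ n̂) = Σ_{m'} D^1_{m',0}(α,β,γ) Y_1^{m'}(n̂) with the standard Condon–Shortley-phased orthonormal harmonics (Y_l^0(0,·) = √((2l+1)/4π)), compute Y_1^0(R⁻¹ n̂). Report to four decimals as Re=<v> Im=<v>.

Re=-0.1206 Im=0.0000

Need the full column D^1_{m',0} for m'=−1..1 at α=3.0617, β=0.8811, γ=5.0145.
cos(β/2)=0.904517, sin(β/2)=0.426437
d^1_{-1,0}: single k=1 term ⇒ +0.545490;  D = -0.543750+0.043534i
d^1_{0,0}: k∈[0..1] ⇒ +0.818151 -0.181849 = +0.636303;  D = +0.636303+0.000000i
d^1_{1,0}: single k=0 term ⇒ -0.545490;  D = +0.543750+0.043534i
Y_1^{m'}(θ=1.0492,φ=0.4879) and Σ D·Y over m':
  (-0.5437+0.0435i)·(+0.2646-0.1404i)  (+0.6363+0.0000i)·(+0.2435+0.0000i)  (+0.5437+0.0435i)·(-0.2646-0.1404i)
Y_1^0(R⁻¹ n̂) = -0.120616+0.000000i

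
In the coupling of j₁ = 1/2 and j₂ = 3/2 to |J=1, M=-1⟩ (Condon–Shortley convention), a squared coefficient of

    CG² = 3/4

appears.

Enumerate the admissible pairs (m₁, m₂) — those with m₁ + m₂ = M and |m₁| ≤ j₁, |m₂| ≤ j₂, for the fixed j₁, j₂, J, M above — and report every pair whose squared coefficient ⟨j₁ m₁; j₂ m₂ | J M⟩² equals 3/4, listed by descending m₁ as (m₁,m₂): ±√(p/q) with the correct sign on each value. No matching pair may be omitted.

(1/2,-3/2): +√(3/4)

Admissible pairs with m₁+m₂ = M = -1: (-1/2,-1/2), (1/2,-3/2)
  (m₁,m₂)=(1/2,-3/2): CG² = 3/4, CG = +√(3/4)   ← matches the target
  (m₁,m₂)=(-1/2,-1/2): CG² = 1/4, CG = −√(1/4)
Pairs with CG² = 3/4: (1/2,-3/2): +√(3/4)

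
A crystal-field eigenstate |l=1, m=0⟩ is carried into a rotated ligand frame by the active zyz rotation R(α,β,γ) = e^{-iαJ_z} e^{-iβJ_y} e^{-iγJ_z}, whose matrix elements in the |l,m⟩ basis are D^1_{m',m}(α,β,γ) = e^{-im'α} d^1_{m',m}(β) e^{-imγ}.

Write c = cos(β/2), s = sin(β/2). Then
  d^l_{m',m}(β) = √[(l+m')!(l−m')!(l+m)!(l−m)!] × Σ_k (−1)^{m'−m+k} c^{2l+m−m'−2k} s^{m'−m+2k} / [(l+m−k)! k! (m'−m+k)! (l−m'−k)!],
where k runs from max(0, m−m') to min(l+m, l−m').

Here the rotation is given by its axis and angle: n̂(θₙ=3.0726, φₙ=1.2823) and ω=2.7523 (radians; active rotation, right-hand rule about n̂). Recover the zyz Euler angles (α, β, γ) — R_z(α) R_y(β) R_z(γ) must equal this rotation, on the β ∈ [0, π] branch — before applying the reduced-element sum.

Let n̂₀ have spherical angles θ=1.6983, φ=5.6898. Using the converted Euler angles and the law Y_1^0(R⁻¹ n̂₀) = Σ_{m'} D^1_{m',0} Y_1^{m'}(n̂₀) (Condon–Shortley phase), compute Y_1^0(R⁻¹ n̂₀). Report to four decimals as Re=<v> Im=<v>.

Re=-0.0302 Im=0.0000

Axis–angle → zyz. n̂ = (sinθₙcosφₙ, sinθₙsinφₙ, cosθₙ) = (+0.019614, +0.066089, -0.997621), ω = 2.7523.
R = I cosω + sinω [n̂]ₓ + (1−cosω) n̂n̂ᵀ gives
  R = [-0.924437, +0.381127, -0.012587; -0.376136, -0.916769, -0.134374; -0.062753, -0.119486, +0.990851]
β = atan2(√(R₁₃²+R₂₃²), R₃₃) = 0.135376; α = atan2(R₂₃, R₁₃) mod 2π = 4.618991; γ = atan2(R₃₂, −R₃₁) mod 2π = 5.195984
Need the full column D^1_{m',0} for m'=−1..1 at α=4.6190, β=0.1354, γ=5.1960.
cos(β/2)=0.997710, sin(β/2)=0.067636
d^1_{-1,0}: single k=1 term ⇒ +0.095433;  D = -0.008900-0.095017i
d^1_{0,0}: k∈[0..1] ⇒ +0.995425 -0.004575 = +0.990851;  D = +0.990851+0.000000i
d^1_{1,0}: single k=0 term ⇒ -0.095433;  D = +0.008900-0.095017i
Y_1^{m'}(θ=1.6983,φ=5.6898) and Σ D·Y over m':
  (-0.0089-0.0950i)·(+0.2841+0.1916i)  (+0.9909+0.0000i)·(-0.0621+0.0000i)  (+0.0089-0.0950i)·(-0.2841+0.1916i)
Y_1^0(R⁻¹ n̂) = -0.030204+0.000000i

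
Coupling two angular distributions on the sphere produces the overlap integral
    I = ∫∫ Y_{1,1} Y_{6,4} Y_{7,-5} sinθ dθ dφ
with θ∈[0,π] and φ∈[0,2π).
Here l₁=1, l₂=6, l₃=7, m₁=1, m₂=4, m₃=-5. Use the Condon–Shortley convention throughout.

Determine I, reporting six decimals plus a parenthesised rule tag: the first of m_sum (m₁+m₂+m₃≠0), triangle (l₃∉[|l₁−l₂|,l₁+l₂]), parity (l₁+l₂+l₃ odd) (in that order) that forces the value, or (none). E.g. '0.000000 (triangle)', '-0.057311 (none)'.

-0.284256 (none)

Checks pass: Σm=0; 14 even; l₃=7∈[5,7].
(2·1+1)(2·6+1)(2·7+1) = 585
Δ: 0! 2! 12! / 15! → 1/1365
sum: t=0:+1/518400 = 1/518400
3j²(1 6 7; 0 0 0) = Δ·Π!·Σ² = 7/195  (sign -1)
sum: t=0:+1/14515200 = 1/14515200
3j²(1 6 7; 1 4 -5) = Δ·Π!·Σ² = 22/455  (sign +1)
combine: 4πI² = 585·7/195·22/455 = 66/65
take √, sign -1: I = -0.28425647
No selection rule forces the value: the integral is nonzero (none).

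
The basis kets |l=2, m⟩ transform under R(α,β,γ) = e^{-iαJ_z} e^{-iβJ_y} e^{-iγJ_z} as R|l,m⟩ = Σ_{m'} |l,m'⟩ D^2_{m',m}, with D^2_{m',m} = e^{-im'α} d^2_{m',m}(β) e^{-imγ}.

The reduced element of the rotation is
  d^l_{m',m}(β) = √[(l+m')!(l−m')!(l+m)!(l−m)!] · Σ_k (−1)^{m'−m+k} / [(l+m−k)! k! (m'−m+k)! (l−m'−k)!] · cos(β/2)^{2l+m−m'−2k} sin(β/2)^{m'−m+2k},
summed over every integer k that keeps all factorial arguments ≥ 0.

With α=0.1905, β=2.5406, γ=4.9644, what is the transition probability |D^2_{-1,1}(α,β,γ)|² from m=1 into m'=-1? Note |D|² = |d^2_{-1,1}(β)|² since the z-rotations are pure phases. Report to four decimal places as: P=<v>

P=0.3512

Split into d^2_{-1,1}(β=2.5406) × two z-phases.
With c≡cos(β/2)=0.295994 and s≡sin(β/2)=0.955190, N=[1·6·6·1]^{1/2}=6.000000
k∈{2,3} keeps every argument non-negative
  k=2: (−1)^0·6.0000/(2)·0.2960^2·0.9552^2 = +0.239810
  k=3: (−1)^1·6.0000/(6)·0.2960^0·0.9552^4 = -0.832451
d^2_{-1,1}(2.5406) = +0.239810 -0.832451 = -0.592641
|D^2_{-1,1}|² = |d^2_{-1,1}(β)|² = (-0.592641)² = 0.351223 (the z-rotation phases have unit modulus)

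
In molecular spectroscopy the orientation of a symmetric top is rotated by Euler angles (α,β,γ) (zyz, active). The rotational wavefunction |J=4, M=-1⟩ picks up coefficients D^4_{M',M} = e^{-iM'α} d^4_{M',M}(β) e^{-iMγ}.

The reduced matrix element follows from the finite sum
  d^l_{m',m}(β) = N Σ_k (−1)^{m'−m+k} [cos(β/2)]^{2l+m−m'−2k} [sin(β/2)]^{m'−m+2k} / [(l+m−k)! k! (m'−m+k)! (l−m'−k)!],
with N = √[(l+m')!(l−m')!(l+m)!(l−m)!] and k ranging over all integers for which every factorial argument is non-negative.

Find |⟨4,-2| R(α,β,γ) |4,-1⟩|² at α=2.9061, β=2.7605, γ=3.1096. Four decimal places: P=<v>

Split into d^4_{-2,-1}(β=2.7605) × two z-phases.
c=cos(2.760500/2)=0.189395, s=sin(2.760500/2)=0.981901; N=√[2·720·6·120]=1018.233765
Admissible k: 1..3 (factorial args all ≥0)
  k=1: (−1)^0·1018.2338/(240)·0.1894^7·0.9819^1 = +0.000036
  k=2: (−1)^1·1018.2338/(48)·0.1894^5·0.9819^3 = -0.004894
  k=3: (−1)^2·1018.2338/(72)·0.1894^3·0.9819^5 = +0.087692
d^4_{-2,-1}(2.7605) = +0.000036 -0.004894 +0.087692 = +0.082835
|D^4_{-2,-1}|² = |d^4_{-2,-1}(β)|² = (+0.082835)² = 0.006862 (the z-rotation phases have unit modulus)

P=0.0069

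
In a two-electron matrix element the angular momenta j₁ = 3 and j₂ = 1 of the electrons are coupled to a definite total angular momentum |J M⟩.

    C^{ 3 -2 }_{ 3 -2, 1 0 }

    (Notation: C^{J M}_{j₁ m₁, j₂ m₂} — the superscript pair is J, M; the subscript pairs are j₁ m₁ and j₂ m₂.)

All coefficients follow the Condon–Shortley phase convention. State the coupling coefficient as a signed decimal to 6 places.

triangle: 1!*5!*1!/8! = 120/40320
(j±m)!: 1!*5!*1!*1!*1!*5! = 14400
prefactor² = (2J+1)*Δ*N² = 300
  k=0: +1/(0!*1!*5!*1!*0!*0!) = 1/120
  k=1: −1/(1!*0!*4!*0!*1!*1!) = -1/24
Σ = -1/30  ⇒  CG² = 300*(-1/30)² = 1/3
CG = −√(1/3) = -0.577350

−√(1/3) ≈ -0.577350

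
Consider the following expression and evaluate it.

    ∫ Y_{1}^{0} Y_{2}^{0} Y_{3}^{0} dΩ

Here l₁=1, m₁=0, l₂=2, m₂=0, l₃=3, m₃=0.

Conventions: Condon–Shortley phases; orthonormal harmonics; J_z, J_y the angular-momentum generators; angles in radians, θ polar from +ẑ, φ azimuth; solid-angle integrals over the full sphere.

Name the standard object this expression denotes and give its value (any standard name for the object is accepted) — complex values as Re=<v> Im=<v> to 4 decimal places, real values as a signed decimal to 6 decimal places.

This is a Gaunt coefficient — the integral of a triple product of spherical harmonics over the sphere.
Rules hold: Σm=0, L=6 even, 1≤3≤3.
N = 3·5·7 = 105
Δ = 0!·2!·4!/7! = 1/105
Racah Σ t=0..0: t=0:+1/4 = 1/4
⇒ 3j(1 2 3; 0 0 0)² = 3/35, sgn -1
(m-triple is (0,0,0) — same symbol as above.)
4πI² = N·(3j₀)²·(3jₘ)² = 27/35
I = +1·√(0.771429/4π) = 0.24776670

Gaunt coefficient, +0.247767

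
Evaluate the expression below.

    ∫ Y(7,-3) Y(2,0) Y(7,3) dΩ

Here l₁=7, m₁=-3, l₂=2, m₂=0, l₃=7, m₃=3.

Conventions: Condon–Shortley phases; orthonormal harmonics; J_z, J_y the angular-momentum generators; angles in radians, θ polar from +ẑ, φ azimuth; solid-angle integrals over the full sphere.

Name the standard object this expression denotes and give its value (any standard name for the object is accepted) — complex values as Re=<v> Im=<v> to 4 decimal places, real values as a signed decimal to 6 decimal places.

This is a Gaunt coefficient — the integral of a triple product of spherical harmonics over the sphere.
m-sum 0 ✓  L=16 even ✓  5≤7≤9 ✓
Π(2lᵢ+1) = 15×5×15 = 1125
triangle coeff Δ(7,2,7) = 1/185640
Σ_t [0,2]: t=0:+1/2419200 t=1:−1/518400 t=2:+1/2419200 = -1/907200
(3j)²=56/3315 [(7 2 7; 0 0 0)], sign=+1
Σ_t [0,2]: t=0:+1/29030400 t=1:−1/2177280 t=2:+1/3870720 = -29/174182400
(3j)²=841/185640 [(7 2 7; -3 0 3)], sign=-1
⇒ 4πI² = 4205/48841
I = (-1)√(4205/48841/(4π)) = -0.08277245

Gaunt coefficient, -0.082772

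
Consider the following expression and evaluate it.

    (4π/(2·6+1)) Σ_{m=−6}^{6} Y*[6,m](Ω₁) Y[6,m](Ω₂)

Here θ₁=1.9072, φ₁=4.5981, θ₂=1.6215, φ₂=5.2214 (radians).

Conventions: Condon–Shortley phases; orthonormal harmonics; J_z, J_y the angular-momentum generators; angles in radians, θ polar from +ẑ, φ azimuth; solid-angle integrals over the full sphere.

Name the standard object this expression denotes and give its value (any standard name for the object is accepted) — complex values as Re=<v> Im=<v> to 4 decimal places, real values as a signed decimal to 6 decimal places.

Legendre polynomial (addition theorem), -0.360472

This sum is the spherical-harmonic addition theorem: it equals the Legendre polynomial P_l(cos γ) of the angle γ between the two directions.
Term-by-term m-sum for l=6 (normalisation 4π/13 = 0.966644):
  m=-6: Y*=-0.26450 + 0.21641j  Y=0.47754 + 0.04190j  product -0.13538 + 0.09226j
  m=-5: Y*=0.22391 + 0.34822j  Y=-0.04734 + 0.06972j  product -0.03488 - 0.00088j
  m=-4: Y*=0.05048 - 0.02483j  Y=0.15475 + 0.30826j  product 0.01547 + 0.01172j
  m=-3: Y*=0.10953 + 0.30683j  Y=-0.09764 - 0.00428j  product -0.00938 - 0.03043j
  m=-2: Y*=0.16098 - 0.03745j  Y=-0.16272 + 0.26375j  product -0.01632 + 0.04855j
  m=-1: Y*=0.03108 + 0.27074j  Y=-0.05003 - 0.08965j  product 0.02272 - 0.01633j
  m=+0: Y*=0.19071 + 0.00000j  Y=-0.30083 + 0.00000j  product -0.05737 + 0.00000j
  m=+1: Y*=-0.03108 + 0.27074j  Y=0.05003 - 0.08965j  product 0.02272 + 0.01633j
  m=+2: Y*=0.16098 + 0.03745j  Y=-0.16272 - 0.26375j  product -0.01632 - 0.04855j
  m=+3: Y*=-0.10953 + 0.30683j  Y=0.09764 - 0.00428j  product -0.00938 + 0.03043j
  m=+4: Y*=0.05048 + 0.02483j  Y=0.15475 - 0.30826j  product 0.01547 - 0.01172j
  m=+5: Y*=-0.22391 + 0.34822j  Y=0.04734 + 0.06972j  product -0.03488 + 0.00088j
  m=+6: Y*=-0.26450 - 0.21641j  Y=0.47754 - 0.04190j  product -0.13538 - 0.09226j
Accumulated sum -0.37291 + 0.00000j; after 4π/(2l+1) scaling, -0.36047 + 0.00000j ⇒ P_6 = -0.360472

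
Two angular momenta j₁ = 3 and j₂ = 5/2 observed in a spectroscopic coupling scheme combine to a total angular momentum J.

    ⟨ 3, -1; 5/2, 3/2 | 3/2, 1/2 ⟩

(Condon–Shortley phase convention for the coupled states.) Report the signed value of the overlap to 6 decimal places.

-0.483046  (= −√(7/30))

j₁+j₂−J=4  J+j₁−j₂=2  J−j₁+j₂=1  j₁+j₂+J+1=8
(j₁±m₁, j₂±m₂, J±M) = (2,4,4,1,2,1)
P² = 384/35
sum k=3..4:
  [3] −1/6 = -1/6
  [4] +1/48 = 1/48
S = -7/48
C² = P²·S² = 7/30 ; C = -0.483046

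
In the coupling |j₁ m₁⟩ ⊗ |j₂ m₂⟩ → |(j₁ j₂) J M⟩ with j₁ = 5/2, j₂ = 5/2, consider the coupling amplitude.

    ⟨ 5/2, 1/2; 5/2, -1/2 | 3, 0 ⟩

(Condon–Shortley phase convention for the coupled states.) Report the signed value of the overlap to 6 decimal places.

−√(4/45) = -0.298142

triangle: 2!·3!·3!/9! = 72/362880
(j±m)!: 3!·2!·2!·3!·3!·3! = 5184
prefactor² = (2J+1)·Δ·N² = 36/5
  k=0: +1/(0!·2!·2!·2!·1!·1!) = 1/8
  k=1: −1/(1!·1!·1!·1!·2!·2!) = -1/4
  k=2: +1/(2!·0!·0!·0!·3!·3!) = 1/72
Σ = -1/9  ⇒  CG² = 36/5·(-1/9)² = 4/45
CG = −√(4/45) = -0.298142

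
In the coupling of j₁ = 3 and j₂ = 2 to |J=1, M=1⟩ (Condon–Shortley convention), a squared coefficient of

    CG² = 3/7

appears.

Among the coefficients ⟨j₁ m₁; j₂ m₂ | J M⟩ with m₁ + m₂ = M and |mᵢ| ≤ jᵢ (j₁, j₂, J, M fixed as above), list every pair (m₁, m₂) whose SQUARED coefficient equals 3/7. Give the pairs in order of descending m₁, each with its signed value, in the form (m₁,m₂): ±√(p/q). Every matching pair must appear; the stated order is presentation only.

Admissible pairs with m₁+m₂ = M = 1: (-1,2), (0,1), (1,0), (2,-1), (3,-2)
  (m₁,m₂)=(3,-2): CG² = 3/7, CG = +√(3/7)   ← matches the target
  (m₁,m₂)=(2,-1): CG² = 2/7, CG = −√(2/7)
  (m₁,m₂)=(1,0): CG² = 6/35, CG = +√(6/35)
  (m₁,m₂)=(0,1): CG² = 3/35, CG = −√(3/35)
  (m₁,m₂)=(-1,2): CG² = 1/35, CG = +√(1/35)
Pairs with CG² = 3/7: (3,-2): +√(3/7)

(3,-2): +√(3/7)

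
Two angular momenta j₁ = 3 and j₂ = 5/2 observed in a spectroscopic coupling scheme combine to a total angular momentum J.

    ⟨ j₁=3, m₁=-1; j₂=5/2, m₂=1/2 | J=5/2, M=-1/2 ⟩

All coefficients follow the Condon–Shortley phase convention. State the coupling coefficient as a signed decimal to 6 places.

+0.478091  (= +√(8/35))

triangle: 3!·3!·2!/9! = 72/362880
(j±m)!: 2!·4!·3!·2!·2!·3! = 6912
prefactor² = (2J+1)·Δ·N² = 288/35
  k=1: −1/(1!·2!·3!·2!·0!·0!) = -1/24
  k=2: +1/(2!·1!·2!·1!·1!·1!) = 1/4
  k=3: −1/(3!·0!·1!·0!·2!·2!) = -1/24
Σ = 1/6  ⇒  CG² = 288/35·(1/6)² = 8/35
CG = +√(8/35) = +0.478091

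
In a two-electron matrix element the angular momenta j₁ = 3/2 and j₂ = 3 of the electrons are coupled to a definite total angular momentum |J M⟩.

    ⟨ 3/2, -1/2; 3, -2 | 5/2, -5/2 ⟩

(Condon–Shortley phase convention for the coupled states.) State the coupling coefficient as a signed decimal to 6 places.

−√(5/14) ≈ -0.597614

triangle: 2!·1!·4!/8! = 48/40320
(j±m)!: 1!·2!·1!·5!·0!·5! = 28800
prefactor² = (2J+1)·Δ·N² = 1440/7
  k=1: −1/(1!·1!·1!·0!·0!·4!) = -1/24
Σ = -1/24  ⇒  CG² = 1440/7·(-1/24)² = 5/14
CG = −√(5/14) = -0.597614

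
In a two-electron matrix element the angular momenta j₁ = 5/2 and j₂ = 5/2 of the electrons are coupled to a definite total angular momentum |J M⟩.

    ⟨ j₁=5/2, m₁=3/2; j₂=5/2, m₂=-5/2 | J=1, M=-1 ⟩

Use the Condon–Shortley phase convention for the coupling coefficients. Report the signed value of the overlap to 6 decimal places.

+0.377964  (= +√(1/7))

triangle: 4!×1!×1!/7! = 24/5040
(j±m)!: 4!×1!×0!×5!×0!×2! = 5760
prefactor² = (2J+1)×Δ×N² = 576/7
  k=0: +1/(0!×4!×1!×0!×0!×1!) = 1/24
Σ = 1/24  ⇒  CG² = 576/7×(1/24)² = 1/7
CG = +√(1/7) = +0.377964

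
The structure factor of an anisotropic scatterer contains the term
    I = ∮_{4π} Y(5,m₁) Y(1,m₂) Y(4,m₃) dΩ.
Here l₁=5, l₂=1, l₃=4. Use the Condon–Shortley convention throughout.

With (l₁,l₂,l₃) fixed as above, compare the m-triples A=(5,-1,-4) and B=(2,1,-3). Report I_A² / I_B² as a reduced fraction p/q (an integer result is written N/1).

Same 5,1,4: normalisation and zero-m 3j drop out of the ratio.
A: Δ: 2! 8! 0! / 11! → 1/495; sum: t=0:+1/80640 = 1/80640; 3j²(5 1 4; 5 -1 -4) = Δ·Π!·Σ² = 1/11  (sign +1)
B: Δ: 2! 8! 0! / 11! → 1/495; sum: t=2:+1/10080 = 1/10080; 3j²(5 1 4; 2 1 -3) = Δ·Π!·Σ² = 1/165  (sign -1)
I_A²/I_B² = (1/11)/(1/165) = 15/1

15/1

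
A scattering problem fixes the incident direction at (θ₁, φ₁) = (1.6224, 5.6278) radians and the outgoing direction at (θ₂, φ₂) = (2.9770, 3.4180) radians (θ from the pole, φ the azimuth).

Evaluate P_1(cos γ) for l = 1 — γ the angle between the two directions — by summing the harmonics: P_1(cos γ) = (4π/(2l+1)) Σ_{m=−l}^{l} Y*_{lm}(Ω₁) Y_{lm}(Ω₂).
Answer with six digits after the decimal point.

Addition theorem: P_1(cos γ) = (4π/3) Σ_m Y*_{lm}(Ω₁) Y_{lm}(Ω₂), m = −1…1:
  term(m=-1) = -0.011649+0.015678i   from Y*(Ω₁)=+0.273548-0.210286i, Y(Ω₂)=-0.054461+0.015449i
  term(m=+0) = +0.012148+0.000000i   from Y*(Ω₁)=-0.025202-0.000000i, Y(Ω₂)=-0.481999+0.000000i
  term(m=+1) = -0.011649-0.015678i   from Y*(Ω₁)=-0.273548-0.210286i, Y(Ω₂)=+0.054461+0.015449i
Total Σ_m = -0.011150+0.000000i. Multiply by 4.188790: -0.046706+0.000000i. P_1(cos γ) = -0.046706

-0.046706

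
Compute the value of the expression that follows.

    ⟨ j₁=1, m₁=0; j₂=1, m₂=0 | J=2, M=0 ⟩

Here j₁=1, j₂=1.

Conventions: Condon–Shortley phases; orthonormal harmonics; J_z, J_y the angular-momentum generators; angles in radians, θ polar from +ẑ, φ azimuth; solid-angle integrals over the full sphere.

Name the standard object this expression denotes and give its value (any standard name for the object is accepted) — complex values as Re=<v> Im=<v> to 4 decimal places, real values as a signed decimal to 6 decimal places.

This is a Clebsch–Gordan (vector-coupling) coefficient.
triangle: 0!×2!×2!/5! = 4/120
(j±m)!: 1!×1!×1!×1!×2!×2! = 4
prefactor² = (2J+1)×Δ×N² = 2/3
  k=0: +1/(0!×0!×1!×1!×1!×1!) = 1
Σ = 1  ⇒  CG² = 2/3×1² = 2/3
CG = +√(2/3) = +0.816497

Clebsch–Gordan coefficient, +√(2/3) ≈ +0.816497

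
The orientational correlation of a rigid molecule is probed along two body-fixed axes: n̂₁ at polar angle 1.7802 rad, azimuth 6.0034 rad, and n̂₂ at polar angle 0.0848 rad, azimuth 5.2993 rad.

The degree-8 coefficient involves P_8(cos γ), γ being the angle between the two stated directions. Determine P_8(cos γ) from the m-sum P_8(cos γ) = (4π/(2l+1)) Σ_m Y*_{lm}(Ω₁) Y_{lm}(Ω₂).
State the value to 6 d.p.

Term-by-term m-sum for l=8 (normalisation 4π/17 = 0.739198):
  term(m=-8) = 0.00000 - 0.00000j   from Y*(Ω₁)=-0.26738 - 0.33924j, Y(Ω₂)=-0.00000 + 0.00000j
  term(m=-7) = -0.00000 + 0.00000j   from Y*(Ω₁)=0.13882 + 0.33994j, Y(Ω₂)=0.00000 + 0.00000j
  term(m=-6) = 0.00000 + 0.00000j   from Y*(Ω₁)=0.01249 + 0.11532j, Y(Ω₂)=0.00000 - 0.00000j
  term(m=-5) = -0.00001 - 0.00001j   from Y*(Ω₁)=0.06088 - 0.35073j, Y(Ω₂)=0.00001 - 0.00004j
  term(m=-4) = 0.00000 - 0.00000j   from Y*(Ω₁)=-0.00029 + 0.00060j, Y(Ω₂)=-0.00048 - 0.00049j
  term(m=-3) = 0.00141 - 0.00235j   from Y*(Ω₁)=-0.22125 + 0.24652j, Y(Ω₂)=-0.00812 + 0.00156j
  term(m=-2) = 0.00061 + 0.00370j   from Y*(Ω₁)=0.04460 - 0.02794j, Y(Ω₂)=-0.02751 + 0.06562j
  term(m=-1) = 0.09455 + 0.08030j   from Y*(Ω₁)=0.30400 - 0.08735j, Y(Ω₂)=0.21719 + 0.32656j
  term(m=+0) = -0.06891 + 0.00000j   from Y*(Ω₁)=-0.06773 + 0.00000j, Y(Ω₂)=1.01731 + 0.00000j
  term(m=+1) = 0.09455 - 0.08030j   from Y*(Ω₁)=-0.30400 - 0.08735j, Y(Ω₂)=-0.21719 + 0.32656j
  term(m=+2) = 0.00061 - 0.00370j   from Y*(Ω₁)=0.04460 + 0.02794j, Y(Ω₂)=-0.02751 - 0.06562j
  term(m=+3) = 0.00141 + 0.00235j   from Y*(Ω₁)=0.22125 + 0.24652j, Y(Ω₂)=0.00812 + 0.00156j
  term(m=+4) = 0.00000 + 0.00000j   from Y*(Ω₁)=-0.00029 - 0.00060j, Y(Ω₂)=-0.00048 + 0.00049j
  term(m=+5) = -0.00001 + 0.00001j   from Y*(Ω₁)=-0.06088 - 0.35073j, Y(Ω₂)=-0.00001 - 0.00004j
  term(m=+6) = 0.00000 - 0.00000j   from Y*(Ω₁)=0.01249 - 0.11532j, Y(Ω₂)=0.00000 + 0.00000j
  term(m=+7) = -0.00000 - 0.00000j   from Y*(Ω₁)=-0.13882 + 0.33994j, Y(Ω₂)=-0.00000 + 0.00000j
  term(m=+8) = 0.00000 + 0.00000j   from Y*(Ω₁)=-0.26738 + 0.33924j, Y(Ω₂)=-0.00000 - 0.00000j
Σ over m = 0.12420 + 0.00000j; ×(4π/17) → 0.09181 + 0.00000j. Real part: 0.091807

0.091807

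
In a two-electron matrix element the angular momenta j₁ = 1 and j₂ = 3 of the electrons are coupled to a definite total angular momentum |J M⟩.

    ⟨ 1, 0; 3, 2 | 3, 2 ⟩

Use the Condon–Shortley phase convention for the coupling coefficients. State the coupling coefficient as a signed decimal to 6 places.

-0.577350  (= −√(1/3))

triangle: 1!·1!·5!/8! = 120/40320
(j±m)!: 1!·1!·5!·1!·5!·1! = 14400
prefactor² = (2J+1)·Δ·N² = 300
  k=0: +1/(0!·1!·1!·5!·0!·0!) = 1/120
  k=1: −1/(1!·0!·0!·4!·1!·1!) = -1/24
Σ = -1/30  ⇒  CG² = 300·(-1/30)² = 1/3
CG = −√(1/3) = -0.577350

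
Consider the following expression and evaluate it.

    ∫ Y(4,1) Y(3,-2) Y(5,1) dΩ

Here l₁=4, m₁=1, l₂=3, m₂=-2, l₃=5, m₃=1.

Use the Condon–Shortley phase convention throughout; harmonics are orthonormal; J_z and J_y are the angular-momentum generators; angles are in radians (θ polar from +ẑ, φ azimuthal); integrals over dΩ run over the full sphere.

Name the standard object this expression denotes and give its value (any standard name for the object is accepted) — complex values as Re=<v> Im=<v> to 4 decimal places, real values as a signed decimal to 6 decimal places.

Gaunt coefficient, +0.138239

This is a Gaunt coefficient — the integral of a triple product of spherical harmonics over the sphere.
m-sum 0 ✓  L=12 even ✓  1≤5≤7 ✓
Π(2lᵢ+1) = 9×7×11 = 693
triangle coeff Δ(4,3,5) = 1/180180
Σ_t [0,2]: t=0:+1/576 t=1:−1/144 t=2:+1/576 = -1/288
(3j)²=20/1001 [(4 3 5; 0 0 0)], sign=+1
Σ_t [0,1]: t=0:+1/432 t=1:−1/1152 = 5/3456
(3j)²=625/36036 [(4 3 5; 1 -2 1)], sign=+1
⇒ 4πI² = 3125/13013
I = (+1)√(3125/13013/(4π)) = 0.13823925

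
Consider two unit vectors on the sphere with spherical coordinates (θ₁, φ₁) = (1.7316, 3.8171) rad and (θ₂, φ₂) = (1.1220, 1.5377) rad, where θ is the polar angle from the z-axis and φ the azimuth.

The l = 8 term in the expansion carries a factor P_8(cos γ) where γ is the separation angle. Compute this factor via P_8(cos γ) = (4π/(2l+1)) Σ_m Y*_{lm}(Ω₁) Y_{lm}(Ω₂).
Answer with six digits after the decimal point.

Term-by-term m-sum for l=8 (normalisation 4π/17 = 0.739198):
  [-8]  conj(Y_{8,-8})(Ω₁) = (0.296316, -0.357806) ; Y_{8,-8}(Ω₂) = (0.215997, 0.058565) ; Δ = (0.084958, -0.059931)
  [-7]  conj(Y_{8,-7})(Ω₁) = (0.004872, -0.301384) ; Y_{8,-7}(Ω₂) = (-0.098982, 0.419577) ; Δ = (0.125971, 0.031876)
  [-6]  conj(Y_{8,-6})(Ω₁) = (0.131284, 0.169386) ; Y_{8,-6}(Ω₂) = (-0.359987, -0.072440) ; Δ = (-0.034990, -0.070487)
  [-5]  conj(Y_{8,-5})(Ω₁) = (0.310273, 0.074597) ; Y_{8,-5}(Ω₂) = (-0.006080, 0.036403) ; Δ = (-0.004602, 0.010841)
  [-4]  conj(Y_{8,-4})(Ω₁) = (-0.109335, 0.051414) ; Y_{8,-4}(Ω₂) = (-0.351556, -0.046815) ; Δ = (0.040844, -0.012957)
  [-3]  conj(Y_{8,-3})(Ω₁) = (-0.139657, 0.284935) ; Y_{8,-3}(Ω₂) = (0.014079, -0.141337) ; Δ = (0.038305, 0.023750)
  [-2]  conj(Y_{8,-2})(Ω₁) = (-0.016827, -0.075327) ; Y_{8,-2}(Ω₂) = (-0.287007, -0.019026) ; Δ = (0.003396, 0.021940)
  [-1]  conj(Y_{8,-1})(Ω₁) = (-0.245125, -0.196408) ; Y_{8,-1}(Ω₂) = (0.006755, -0.204031) ; Δ = (-0.041729, 0.048686)
  [+0]  conj(Y_{8,0})(Ω₁) = (0.064096, -0.000000) ; Y_{8,0}(Ω₂) = (-0.260442, 0.000000) ; Δ = (-0.016693, 0.000000)
  [+1]  conj(Y_{8,1})(Ω₁) = (0.245125, -0.196408) ; Y_{8,1}(Ω₂) = (-0.006755, -0.204031) ; Δ = (-0.041729, -0.048686)
  [+2]  conj(Y_{8,2})(Ω₁) = (-0.016827, 0.075327) ; Y_{8,2}(Ω₂) = (-0.287007, 0.019026) ; Δ = (0.003396, -0.021940)
  [+3]  conj(Y_{8,3})(Ω₁) = (0.139657, 0.284935) ; Y_{8,3}(Ω₂) = (-0.014079, -0.141337) ; Δ = (0.038305, -0.023750)
  [+4]  conj(Y_{8,4})(Ω₁) = (-0.109335, -0.051414) ; Y_{8,4}(Ω₂) = (-0.351556, 0.046815) ; Δ = (0.040844, 0.012957)
  [+5]  conj(Y_{8,5})(Ω₁) = (-0.310273, 0.074597) ; Y_{8,5}(Ω₂) = (0.006080, 0.036403) ; Δ = (-0.004602, -0.010841)
  [+6]  conj(Y_{8,6})(Ω₁) = (0.131284, -0.169386) ; Y_{8,6}(Ω₂) = (-0.359987, 0.072440) ; Δ = (-0.034990, 0.070487)
  [+7]  conj(Y_{8,7})(Ω₁) = (-0.004872, -0.301384) ; Y_{8,7}(Ω₂) = (0.098982, 0.419577) ; Δ = (0.125971, -0.031876)
  [+8]  conj(Y_{8,8})(Ω₁) = (0.296316, 0.357806) ; Y_{8,8}(Ω₂) = (0.215997, -0.058565) ; Δ = (0.084958, 0.059931)
Accumulated sum (0.407616, -0.000000); after 4π/(2l+1) scaling, (0.301309, -0.000000) ⇒ P_8 = 0.301309

0.301309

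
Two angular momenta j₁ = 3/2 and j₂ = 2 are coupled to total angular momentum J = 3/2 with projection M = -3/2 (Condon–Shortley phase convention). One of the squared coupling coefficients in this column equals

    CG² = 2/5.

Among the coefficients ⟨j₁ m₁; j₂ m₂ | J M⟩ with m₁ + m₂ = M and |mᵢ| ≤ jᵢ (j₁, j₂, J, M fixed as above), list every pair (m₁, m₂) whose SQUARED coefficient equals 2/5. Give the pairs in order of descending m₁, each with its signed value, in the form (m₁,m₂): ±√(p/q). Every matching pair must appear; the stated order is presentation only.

(1/2,-2): +√(2/5); (-1/2,-1): −√(2/5)

Admissible pairs with m₁+m₂ = M = -3/2: (-3/2,0), (-1/2,-1), (1/2,-2)
  (m₁,m₂)=(1/2,-2): CG² = 2/5, CG = +√(2/5)   ← matches the target
  (m₁,m₂)=(-1/2,-1): CG² = 2/5, CG = −√(2/5)   ← matches the target
  (m₁,m₂)=(-3/2,0): CG² = 1/5, CG = +√(1/5)
Pairs with CG² = 2/5: (1/2,-2): +√(2/5); (-1/2,-1): −√(2/5)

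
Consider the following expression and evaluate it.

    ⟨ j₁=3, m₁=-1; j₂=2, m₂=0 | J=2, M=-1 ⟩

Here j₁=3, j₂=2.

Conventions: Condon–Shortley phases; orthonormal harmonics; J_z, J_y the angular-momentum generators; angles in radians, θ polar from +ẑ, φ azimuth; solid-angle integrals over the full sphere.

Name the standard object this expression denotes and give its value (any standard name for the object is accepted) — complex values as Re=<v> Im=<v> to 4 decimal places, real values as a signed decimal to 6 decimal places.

Clebsch–Gordan coefficient, +√(1/7) ≈ +0.377964

This is a Clebsch–Gordan (vector-coupling) coefficient.
√[5·3!3!1!/8! · 2!4!2!2!1!3!] = √(36/7)
  +(−1)^1/∏(1,2,3,1,0,0)! = -1/12  (running -1/12)
  +(−1)^2/∏(2,1,2,0,1,1)! = 1/4  (running 1/6)
⟨..|..⟩ = √(36/7)·(1/6) = +0.377964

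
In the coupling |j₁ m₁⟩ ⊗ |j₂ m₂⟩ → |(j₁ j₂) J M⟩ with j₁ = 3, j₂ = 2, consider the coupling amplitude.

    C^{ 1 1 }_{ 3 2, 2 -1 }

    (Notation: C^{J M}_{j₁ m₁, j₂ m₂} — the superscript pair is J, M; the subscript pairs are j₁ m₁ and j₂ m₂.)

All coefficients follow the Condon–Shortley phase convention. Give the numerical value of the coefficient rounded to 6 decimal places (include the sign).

j₁+j₂−J=4  J+j₁−j₂=2  J−j₁+j₂=0  j₁+j₂+J+1=7
(j₁±m₁, j₂±m₂, J±M) = (5,1,1,3,2,0)
P² = 288/7
sum k=1..1:
  [1] −1/12 = -1/12
S = -1/12
C² = P²·S² = 2/7 ; C = -0.534522

-0.534522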